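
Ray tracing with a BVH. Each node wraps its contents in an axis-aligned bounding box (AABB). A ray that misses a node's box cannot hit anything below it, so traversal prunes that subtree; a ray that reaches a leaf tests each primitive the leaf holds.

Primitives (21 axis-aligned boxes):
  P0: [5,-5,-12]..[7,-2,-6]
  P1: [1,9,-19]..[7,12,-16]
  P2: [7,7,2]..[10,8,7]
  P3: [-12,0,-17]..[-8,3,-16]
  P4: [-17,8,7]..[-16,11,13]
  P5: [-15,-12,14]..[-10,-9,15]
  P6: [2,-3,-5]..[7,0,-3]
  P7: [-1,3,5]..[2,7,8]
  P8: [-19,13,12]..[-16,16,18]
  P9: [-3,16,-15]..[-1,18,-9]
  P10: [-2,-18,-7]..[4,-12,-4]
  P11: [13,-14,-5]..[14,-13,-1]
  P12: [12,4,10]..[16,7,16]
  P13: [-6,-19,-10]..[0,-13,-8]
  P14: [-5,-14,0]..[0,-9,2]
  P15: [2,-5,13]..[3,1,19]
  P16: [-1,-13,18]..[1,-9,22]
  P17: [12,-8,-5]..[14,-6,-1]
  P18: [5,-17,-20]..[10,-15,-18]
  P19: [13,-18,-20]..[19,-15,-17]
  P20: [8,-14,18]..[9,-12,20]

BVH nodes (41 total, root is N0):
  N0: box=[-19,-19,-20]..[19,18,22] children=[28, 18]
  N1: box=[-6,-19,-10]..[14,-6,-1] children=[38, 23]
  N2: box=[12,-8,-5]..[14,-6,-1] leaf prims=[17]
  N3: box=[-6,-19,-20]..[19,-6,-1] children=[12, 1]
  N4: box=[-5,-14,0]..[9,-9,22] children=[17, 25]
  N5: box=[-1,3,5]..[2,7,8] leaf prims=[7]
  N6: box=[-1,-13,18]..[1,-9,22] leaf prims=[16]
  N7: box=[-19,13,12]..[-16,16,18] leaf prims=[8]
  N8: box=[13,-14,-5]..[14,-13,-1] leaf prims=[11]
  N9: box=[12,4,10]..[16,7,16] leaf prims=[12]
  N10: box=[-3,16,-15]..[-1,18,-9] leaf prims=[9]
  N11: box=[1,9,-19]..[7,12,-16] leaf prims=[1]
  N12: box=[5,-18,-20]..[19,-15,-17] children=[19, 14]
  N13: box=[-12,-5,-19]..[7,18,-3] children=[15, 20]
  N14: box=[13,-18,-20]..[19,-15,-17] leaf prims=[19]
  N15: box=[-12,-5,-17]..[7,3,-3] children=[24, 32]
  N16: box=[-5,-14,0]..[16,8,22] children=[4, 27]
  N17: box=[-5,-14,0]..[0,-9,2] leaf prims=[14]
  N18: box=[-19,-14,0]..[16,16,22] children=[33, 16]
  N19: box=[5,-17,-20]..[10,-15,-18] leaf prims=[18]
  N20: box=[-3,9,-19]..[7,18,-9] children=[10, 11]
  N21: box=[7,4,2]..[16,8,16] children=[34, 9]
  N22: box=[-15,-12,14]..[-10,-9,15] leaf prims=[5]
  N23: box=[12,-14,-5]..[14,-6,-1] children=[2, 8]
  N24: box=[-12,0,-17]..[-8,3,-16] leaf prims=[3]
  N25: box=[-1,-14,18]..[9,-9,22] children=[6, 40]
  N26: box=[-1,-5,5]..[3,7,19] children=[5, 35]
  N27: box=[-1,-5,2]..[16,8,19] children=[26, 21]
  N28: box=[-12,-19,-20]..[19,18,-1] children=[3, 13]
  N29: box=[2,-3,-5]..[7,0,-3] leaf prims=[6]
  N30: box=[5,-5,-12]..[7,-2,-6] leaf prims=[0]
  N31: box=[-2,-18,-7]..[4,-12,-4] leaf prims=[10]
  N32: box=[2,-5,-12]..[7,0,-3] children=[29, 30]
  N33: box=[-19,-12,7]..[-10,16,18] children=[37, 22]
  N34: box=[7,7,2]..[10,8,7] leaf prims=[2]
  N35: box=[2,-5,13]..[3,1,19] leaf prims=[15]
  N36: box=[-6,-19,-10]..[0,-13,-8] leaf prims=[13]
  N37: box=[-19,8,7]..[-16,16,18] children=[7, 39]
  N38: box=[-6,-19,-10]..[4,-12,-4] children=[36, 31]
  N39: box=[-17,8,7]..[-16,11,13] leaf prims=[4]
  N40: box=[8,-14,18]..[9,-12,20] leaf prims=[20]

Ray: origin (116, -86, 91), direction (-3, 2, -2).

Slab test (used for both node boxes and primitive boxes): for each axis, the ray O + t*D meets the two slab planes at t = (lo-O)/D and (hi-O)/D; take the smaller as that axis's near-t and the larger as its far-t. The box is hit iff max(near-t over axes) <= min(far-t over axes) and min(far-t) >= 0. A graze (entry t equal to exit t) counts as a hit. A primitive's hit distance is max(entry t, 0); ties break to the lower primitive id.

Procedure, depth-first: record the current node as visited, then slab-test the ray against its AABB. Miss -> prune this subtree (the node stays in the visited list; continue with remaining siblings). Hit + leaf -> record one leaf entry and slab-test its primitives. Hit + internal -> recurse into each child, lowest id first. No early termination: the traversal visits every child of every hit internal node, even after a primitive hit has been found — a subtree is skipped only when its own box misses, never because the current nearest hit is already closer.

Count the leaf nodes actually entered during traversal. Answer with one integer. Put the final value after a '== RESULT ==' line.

Walk:
N0 x:[97/3,45] y:[67/2,52] z:[69/2,111/2] -> hit [69/2,45], descend [18, 28]
  N18 x:[100/3,45] y:[36,51] z:[69/2,91/2] -> hit [36,45], descend [16, 33]
    N16 x:[100/3,121/3] y:[36,47] z:[69/2,91/2] -> hit [36,121/3], descend [4, 27]
      N4 x:[107/3,121/3] y:[36,77/2] z:[69/2,91/2] -> hit [36,77/2], descend [17, 25]
        N17 x:[116/3,121/3] y:[36,77/2] z:[89/2,91/2] -> miss, prune
        N25 x:[107/3,39] y:[36,77/2] z:[69/2,73/2] -> hit [36,73/2], descend [6, 40]
          N6 x:[115/3,39] y:[73/2,77/2] z:[69/2,73/2] -> miss, prune
          N40 x:[107/3,36] y:[36,37] z:[71/2,73/2] -> hit [36,36] leaf, test {P20@t=36}
      N27 x:[100/3,39] y:[81/2,47] z:[36,89/2] -> miss, prune
    N33 x:[42,45] y:[37,51] z:[73/2,42] -> hit [42,42], descend [22, 37]
      N22 x:[42,131/3] y:[37,77/2] z:[38,77/2] -> miss, prune
      N37 x:[44,45] y:[47,51] z:[73/2,42] -> miss, prune
  N28 x:[97/3,128/3] y:[67/2,52] z:[46,111/2] -> miss, prune

13 AABB tests over nodes [0, 18, 16, 4, 17, 25, 6, 40, 27, 33, 22, 37, 28]; 1 leaf entered; closest P20.

== RESULT ==
1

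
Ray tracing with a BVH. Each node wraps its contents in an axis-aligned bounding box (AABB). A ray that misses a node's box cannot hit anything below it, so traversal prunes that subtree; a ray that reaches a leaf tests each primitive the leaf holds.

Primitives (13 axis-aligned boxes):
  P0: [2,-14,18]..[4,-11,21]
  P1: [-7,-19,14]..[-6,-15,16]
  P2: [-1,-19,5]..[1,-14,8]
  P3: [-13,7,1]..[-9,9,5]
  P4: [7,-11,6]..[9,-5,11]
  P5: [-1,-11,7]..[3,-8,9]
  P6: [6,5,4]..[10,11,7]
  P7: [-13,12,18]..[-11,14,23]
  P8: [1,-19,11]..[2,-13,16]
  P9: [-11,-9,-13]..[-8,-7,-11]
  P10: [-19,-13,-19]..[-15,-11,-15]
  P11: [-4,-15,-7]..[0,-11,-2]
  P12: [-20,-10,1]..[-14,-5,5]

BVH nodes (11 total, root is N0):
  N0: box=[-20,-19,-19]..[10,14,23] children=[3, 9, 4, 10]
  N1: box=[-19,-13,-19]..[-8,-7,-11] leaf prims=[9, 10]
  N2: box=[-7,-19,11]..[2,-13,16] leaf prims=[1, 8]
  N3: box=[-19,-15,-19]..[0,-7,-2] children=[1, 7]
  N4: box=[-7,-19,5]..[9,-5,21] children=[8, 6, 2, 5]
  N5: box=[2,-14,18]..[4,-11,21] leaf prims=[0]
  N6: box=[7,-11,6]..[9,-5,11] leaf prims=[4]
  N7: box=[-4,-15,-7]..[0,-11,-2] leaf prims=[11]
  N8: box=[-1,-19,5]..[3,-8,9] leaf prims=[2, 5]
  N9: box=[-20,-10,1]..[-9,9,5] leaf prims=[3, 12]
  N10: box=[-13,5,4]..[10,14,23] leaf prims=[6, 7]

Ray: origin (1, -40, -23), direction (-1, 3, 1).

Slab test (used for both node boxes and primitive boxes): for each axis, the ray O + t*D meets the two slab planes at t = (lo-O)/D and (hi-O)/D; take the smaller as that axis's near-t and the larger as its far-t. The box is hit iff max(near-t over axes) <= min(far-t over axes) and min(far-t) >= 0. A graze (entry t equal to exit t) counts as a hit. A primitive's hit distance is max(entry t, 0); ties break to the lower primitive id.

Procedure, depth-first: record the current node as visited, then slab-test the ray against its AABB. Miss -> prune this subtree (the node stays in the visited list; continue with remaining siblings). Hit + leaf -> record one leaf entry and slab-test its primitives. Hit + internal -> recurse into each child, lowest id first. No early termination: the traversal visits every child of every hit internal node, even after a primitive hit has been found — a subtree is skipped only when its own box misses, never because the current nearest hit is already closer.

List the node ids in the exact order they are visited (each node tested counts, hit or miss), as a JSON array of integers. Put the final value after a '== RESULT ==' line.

Walk:
N0 x:[-9,21] y:[7,18] z:[4,46] -> hit [7,18], descend [3, 4, 9, 10]
  N3 x:[1,20] y:[25/3,11] z:[4,21] -> hit [25/3,11], descend [1, 7]
    N1 x:[9,20] y:[9,11] z:[4,12] -> hit [9,11] leaf, test {P9@t=31/3, P10(miss)}
    N7 x:[1,5] y:[25/3,29/3] z:[16,21] -> miss, prune
  N4 x:[-8,8] y:[7,35/3] z:[28,44] -> miss, prune
  N9 x:[10,21] y:[10,49/3] z:[24,28] -> miss, prune
  N10 x:[-9,14] y:[15,18] z:[27,46] -> miss, prune

Visited [0, 3, 1, 7, 4, 9, 10]. Tests: 7 box, 1 leaf. Nearest: P9.

== RESULT ==
[0, 3, 1, 7, 4, 9, 10]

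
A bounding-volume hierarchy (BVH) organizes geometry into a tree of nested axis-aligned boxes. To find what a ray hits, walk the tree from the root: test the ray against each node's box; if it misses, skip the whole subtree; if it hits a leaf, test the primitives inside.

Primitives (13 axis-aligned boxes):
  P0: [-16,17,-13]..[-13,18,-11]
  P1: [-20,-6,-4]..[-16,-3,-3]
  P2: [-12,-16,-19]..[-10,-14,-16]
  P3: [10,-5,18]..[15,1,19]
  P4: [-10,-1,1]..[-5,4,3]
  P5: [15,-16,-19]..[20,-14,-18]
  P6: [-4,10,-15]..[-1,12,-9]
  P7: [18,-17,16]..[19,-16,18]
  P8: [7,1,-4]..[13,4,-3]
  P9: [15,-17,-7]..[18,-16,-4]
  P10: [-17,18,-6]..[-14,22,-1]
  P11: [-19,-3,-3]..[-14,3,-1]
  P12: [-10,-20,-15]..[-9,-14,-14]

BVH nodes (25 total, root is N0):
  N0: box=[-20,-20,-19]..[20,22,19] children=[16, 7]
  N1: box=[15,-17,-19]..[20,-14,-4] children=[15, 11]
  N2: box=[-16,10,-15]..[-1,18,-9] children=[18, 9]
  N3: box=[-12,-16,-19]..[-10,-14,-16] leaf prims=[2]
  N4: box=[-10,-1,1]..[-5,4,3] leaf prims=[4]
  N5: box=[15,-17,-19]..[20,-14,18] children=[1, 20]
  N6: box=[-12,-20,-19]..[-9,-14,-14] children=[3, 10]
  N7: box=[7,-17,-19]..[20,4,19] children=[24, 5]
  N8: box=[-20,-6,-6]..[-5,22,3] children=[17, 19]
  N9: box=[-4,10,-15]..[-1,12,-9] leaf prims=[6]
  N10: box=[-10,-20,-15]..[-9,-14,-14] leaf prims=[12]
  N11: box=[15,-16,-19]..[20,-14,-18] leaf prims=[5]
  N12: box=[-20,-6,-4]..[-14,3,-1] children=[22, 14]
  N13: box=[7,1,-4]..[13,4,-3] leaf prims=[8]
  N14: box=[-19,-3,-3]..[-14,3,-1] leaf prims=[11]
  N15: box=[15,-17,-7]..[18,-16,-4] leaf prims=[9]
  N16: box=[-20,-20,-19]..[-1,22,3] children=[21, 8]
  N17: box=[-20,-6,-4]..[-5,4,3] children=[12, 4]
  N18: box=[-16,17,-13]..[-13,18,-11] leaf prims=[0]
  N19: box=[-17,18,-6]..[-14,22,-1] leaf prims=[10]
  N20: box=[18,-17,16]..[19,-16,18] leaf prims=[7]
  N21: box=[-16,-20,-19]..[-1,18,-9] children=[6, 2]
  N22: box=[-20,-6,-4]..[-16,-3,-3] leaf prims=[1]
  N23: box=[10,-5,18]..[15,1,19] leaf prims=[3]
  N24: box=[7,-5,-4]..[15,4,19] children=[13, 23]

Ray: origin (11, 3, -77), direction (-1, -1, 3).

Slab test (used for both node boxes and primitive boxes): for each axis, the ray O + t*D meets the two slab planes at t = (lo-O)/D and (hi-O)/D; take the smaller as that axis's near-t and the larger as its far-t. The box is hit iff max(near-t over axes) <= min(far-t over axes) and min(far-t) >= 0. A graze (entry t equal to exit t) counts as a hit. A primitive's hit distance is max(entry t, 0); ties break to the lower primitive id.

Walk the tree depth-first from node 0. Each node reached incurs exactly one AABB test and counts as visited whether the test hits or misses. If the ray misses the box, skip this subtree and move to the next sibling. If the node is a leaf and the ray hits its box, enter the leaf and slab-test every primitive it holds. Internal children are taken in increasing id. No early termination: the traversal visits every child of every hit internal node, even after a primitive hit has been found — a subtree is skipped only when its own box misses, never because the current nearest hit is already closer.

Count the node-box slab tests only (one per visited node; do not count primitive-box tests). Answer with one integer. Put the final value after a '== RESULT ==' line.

Traverse from the root:
N0 x:[-9,31] y:[-19,23] z:[58/3,32] -> hit [58/3,23], descend [7, 16]
  N7 x:[-9,4] y:[-1,20] z:[58/3,32] -> miss, prune
  N16 x:[12,31] y:[-19,23] z:[58/3,80/3] -> hit [58/3,23], descend [8, 21]
    N8 x:[16,31] y:[-19,9] z:[71/3,80/3] -> miss, prune
    N21 x:[12,27] y:[-15,23] z:[58/3,68/3] -> hit [58/3,68/3], descend [2, 6]
      N2 x:[12,27] y:[-15,-7] z:[62/3,68/3] -> miss, prune
      N6 x:[20,23] y:[17,23] z:[58/3,21] -> hit [20,21], descend [3, 10]
        N3 x:[21,23] y:[17,19] z:[58/3,61/3] -> miss, prune
        N10 x:[20,21] y:[17,23] z:[62/3,21] -> hit [62/3,21] leaf, test {P12@t=62/3}

order=[0, 7, 16, 8, 21, 2, 6, 3, 10]  |boxes|=9  |leaves|=1  hit=P12

== RESULT ==
9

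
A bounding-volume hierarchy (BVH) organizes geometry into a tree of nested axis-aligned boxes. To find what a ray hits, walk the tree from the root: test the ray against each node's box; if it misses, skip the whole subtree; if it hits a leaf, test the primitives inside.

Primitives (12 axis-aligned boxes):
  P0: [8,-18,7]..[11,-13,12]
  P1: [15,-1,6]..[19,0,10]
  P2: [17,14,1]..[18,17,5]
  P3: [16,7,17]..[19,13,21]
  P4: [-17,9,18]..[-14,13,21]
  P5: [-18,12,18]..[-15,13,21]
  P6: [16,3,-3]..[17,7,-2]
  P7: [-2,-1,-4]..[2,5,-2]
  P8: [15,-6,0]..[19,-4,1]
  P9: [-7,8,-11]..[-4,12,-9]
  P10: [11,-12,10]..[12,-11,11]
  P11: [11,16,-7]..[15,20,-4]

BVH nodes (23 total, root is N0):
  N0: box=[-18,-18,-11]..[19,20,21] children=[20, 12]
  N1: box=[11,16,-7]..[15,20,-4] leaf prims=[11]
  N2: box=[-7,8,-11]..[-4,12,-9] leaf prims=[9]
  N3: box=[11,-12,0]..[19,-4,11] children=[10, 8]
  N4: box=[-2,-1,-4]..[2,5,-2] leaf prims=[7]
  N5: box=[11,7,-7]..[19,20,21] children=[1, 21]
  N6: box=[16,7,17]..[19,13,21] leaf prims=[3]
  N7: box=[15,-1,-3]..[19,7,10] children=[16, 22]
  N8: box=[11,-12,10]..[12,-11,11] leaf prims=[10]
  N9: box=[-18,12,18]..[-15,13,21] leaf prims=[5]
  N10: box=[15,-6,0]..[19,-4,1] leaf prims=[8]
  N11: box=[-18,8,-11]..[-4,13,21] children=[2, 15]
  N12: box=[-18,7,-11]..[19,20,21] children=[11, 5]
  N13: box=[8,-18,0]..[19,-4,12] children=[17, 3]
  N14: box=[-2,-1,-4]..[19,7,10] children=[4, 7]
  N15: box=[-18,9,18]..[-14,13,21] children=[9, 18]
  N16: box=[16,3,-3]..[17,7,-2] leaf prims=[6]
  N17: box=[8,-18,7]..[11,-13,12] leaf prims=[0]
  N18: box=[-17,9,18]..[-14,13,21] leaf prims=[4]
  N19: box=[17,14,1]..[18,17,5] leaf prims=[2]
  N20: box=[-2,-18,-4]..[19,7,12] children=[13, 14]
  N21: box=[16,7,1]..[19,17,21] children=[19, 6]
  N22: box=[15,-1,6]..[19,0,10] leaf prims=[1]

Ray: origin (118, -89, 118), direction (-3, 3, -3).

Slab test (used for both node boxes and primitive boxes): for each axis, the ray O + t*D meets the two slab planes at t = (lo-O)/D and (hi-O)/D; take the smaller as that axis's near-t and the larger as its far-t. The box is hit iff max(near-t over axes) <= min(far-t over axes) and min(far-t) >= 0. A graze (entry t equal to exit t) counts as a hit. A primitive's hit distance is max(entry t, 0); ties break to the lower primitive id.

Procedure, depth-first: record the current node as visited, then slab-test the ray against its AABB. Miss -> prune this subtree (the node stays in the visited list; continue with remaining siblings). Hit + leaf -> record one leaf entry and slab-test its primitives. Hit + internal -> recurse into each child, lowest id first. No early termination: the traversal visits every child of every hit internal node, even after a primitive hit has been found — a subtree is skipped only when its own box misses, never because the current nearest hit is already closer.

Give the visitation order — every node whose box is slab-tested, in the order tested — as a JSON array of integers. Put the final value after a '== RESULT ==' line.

Traverse from the root:
N0 x:[33,136/3] y:[71/3,109/3] z:[97/3,43] -> hit [33,109/3], descend [12, 20]
  N12 x:[33,136/3] y:[32,109/3] z:[97/3,43] -> hit [33,109/3], descend [5, 11]
    N5 x:[33,107/3] y:[32,109/3] z:[97/3,125/3] -> hit [33,107/3], descend [1, 21]
      N1 x:[103/3,107/3] y:[35,109/3] z:[122/3,125/3] -> miss, prune
      N21 x:[33,34] y:[32,106/3] z:[97/3,39] -> hit [33,34], descend [6, 19]
        N6 x:[33,34] y:[32,34] z:[97/3,101/3] -> hit [33,101/3] leaf, test {P3@t=33}
        N19 x:[100/3,101/3] y:[103/3,106/3] z:[113/3,39] -> miss, prune
    N11 x:[122/3,136/3] y:[97/3,34] z:[97/3,43] -> miss, prune
  N20 x:[33,40] y:[71/3,32] z:[106/3,122/3] -> miss, prune

9 AABB tests over nodes [0, 12, 5, 1, 21, 6, 19, 11, 20]; 1 leaf entered; closest P3.

== RESULT ==
[0, 12, 5, 1, 21, 6, 19, 11, 20]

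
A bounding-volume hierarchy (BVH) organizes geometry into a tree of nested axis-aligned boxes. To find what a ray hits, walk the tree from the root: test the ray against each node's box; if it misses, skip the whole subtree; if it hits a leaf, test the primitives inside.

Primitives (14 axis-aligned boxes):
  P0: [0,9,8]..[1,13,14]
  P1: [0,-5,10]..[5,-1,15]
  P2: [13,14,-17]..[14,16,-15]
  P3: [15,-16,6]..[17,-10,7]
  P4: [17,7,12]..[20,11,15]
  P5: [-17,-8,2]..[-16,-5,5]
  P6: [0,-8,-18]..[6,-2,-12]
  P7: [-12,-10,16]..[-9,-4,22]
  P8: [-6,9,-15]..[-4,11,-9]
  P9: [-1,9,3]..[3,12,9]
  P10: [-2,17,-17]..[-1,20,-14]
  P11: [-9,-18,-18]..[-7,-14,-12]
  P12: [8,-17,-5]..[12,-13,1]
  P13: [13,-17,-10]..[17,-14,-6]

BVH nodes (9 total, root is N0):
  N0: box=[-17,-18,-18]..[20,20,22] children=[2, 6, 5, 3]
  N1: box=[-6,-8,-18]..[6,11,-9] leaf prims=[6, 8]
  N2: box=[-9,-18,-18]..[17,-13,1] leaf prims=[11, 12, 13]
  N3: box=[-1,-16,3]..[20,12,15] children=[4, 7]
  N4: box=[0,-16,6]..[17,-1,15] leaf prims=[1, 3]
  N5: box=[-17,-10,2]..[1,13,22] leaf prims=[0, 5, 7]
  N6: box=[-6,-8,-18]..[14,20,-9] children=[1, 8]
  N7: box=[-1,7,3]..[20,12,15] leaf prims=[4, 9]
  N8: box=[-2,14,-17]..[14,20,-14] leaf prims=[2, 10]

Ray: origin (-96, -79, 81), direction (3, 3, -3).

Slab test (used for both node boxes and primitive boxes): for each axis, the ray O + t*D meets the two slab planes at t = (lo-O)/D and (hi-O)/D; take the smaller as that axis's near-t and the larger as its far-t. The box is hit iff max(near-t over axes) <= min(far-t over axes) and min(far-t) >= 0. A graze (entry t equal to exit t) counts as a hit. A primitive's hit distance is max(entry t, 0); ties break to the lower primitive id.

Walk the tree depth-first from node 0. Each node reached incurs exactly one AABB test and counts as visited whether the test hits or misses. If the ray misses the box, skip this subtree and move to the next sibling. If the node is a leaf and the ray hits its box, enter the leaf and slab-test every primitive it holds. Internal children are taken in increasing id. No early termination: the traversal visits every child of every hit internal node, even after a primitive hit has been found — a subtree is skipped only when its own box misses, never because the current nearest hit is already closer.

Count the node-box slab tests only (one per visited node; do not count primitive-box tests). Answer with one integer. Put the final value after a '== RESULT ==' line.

Walk:
N0 x:[79/3,116/3] y:[61/3,33] z:[59/3,33] -> hit [79/3,33], descend [2, 3, 5, 6]
  N2 x:[29,113/3] y:[61/3,22] z:[80/3,33] -> miss, prune
  N3 x:[95/3,116/3] y:[21,91/3] z:[22,26] -> miss, prune
  N5 x:[79/3,97/3] y:[23,92/3] z:[59/3,79/3] -> hit [79/3,79/3] leaf, test {P0(miss), P5(miss), P7(miss)}
  N6 x:[30,110/3] y:[71/3,33] z:[30,33] -> hit [30,33], descend [1, 8]
    N1 x:[30,34] y:[71/3,30] z:[30,33] -> hit [30,30] leaf, test {P6(miss), P8@t=30}
    N8 x:[94/3,110/3] y:[31,33] z:[95/3,98/3] -> hit [95/3,98/3] leaf, test {P2(miss), P10(miss)}

order=[0, 2, 3, 5, 6, 1, 8]  |boxes|=7  |leaves|=3  hit=P8

== RESULT ==
7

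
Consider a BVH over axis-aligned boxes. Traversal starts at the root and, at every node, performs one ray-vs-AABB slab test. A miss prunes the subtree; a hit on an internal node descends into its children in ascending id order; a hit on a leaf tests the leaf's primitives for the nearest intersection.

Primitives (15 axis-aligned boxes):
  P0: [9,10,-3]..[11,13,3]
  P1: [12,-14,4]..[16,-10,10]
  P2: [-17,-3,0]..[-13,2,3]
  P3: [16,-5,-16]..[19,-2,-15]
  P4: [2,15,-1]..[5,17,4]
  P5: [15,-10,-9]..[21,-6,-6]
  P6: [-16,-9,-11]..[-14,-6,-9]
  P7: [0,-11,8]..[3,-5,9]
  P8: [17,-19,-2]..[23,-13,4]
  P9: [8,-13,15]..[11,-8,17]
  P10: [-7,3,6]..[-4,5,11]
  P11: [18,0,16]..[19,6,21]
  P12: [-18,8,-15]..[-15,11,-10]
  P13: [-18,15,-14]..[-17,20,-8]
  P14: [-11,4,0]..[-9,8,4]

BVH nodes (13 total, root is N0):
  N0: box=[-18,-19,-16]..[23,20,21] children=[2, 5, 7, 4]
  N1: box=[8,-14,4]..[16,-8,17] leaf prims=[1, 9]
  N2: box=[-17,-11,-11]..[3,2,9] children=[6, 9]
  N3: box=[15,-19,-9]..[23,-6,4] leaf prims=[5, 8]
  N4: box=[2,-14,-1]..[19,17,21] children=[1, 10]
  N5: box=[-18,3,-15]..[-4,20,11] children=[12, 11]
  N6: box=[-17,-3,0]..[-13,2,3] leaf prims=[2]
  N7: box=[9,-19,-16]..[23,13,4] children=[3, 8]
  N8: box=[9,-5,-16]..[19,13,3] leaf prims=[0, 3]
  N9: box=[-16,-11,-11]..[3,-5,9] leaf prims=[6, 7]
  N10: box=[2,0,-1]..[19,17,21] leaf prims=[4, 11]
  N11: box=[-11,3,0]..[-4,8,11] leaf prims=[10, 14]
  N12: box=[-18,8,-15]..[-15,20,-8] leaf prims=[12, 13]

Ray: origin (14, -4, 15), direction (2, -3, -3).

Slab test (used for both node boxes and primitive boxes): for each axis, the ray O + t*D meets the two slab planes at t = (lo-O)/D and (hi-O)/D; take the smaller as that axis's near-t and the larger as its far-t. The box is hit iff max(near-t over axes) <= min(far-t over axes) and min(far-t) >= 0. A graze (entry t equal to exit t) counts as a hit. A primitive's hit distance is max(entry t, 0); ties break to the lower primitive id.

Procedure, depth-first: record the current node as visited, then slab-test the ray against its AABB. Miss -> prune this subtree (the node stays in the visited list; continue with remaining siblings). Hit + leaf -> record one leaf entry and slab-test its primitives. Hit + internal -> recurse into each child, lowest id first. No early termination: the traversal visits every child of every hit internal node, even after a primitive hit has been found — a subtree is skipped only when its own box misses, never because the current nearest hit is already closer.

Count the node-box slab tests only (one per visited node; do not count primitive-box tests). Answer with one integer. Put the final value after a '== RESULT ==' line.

Trace the traversal:
N0 x:[-16,9/2] y:[-8,5] z:[-2,31/3] -> hit [-2,9/2], descend [2, 4, 5, 7]
  N2 x:[-31/2,-11/2] y:[-2,7/3] z:[2,26/3] -> miss, prune
  N4 x:[-6,5/2] y:[-7,10/3] z:[-2,16/3] -> hit [-2,5/2], descend [1, 10]
    N1 x:[-3,1] y:[4/3,10/3] z:[-2/3,11/3] -> miss, prune
    N10 x:[-6,5/2] y:[-7,-4/3] z:[-2,16/3] -> miss, prune
  N5 x:[-16,-9] y:[-8,-7/3] z:[4/3,10] -> miss, prune
  N7 x:[-5/2,9/2] y:[-17/3,5] z:[11/3,31/3] -> hit [11/3,9/2], descend [3, 8]
    N3 x:[1/2,9/2] y:[2/3,5] z:[11/3,8] -> hit [11/3,9/2] leaf, test {P5(miss), P8@t=11/3}
    N8 x:[-5/2,5/2] y:[-17/3,1/3] z:[4,31/3] -> miss, prune

Summary -> nodes [0, 2, 4, 1, 10, 5, 7, 3, 8]; box-tests=9; leaf-entries=1; first=P8

== RESULT ==
9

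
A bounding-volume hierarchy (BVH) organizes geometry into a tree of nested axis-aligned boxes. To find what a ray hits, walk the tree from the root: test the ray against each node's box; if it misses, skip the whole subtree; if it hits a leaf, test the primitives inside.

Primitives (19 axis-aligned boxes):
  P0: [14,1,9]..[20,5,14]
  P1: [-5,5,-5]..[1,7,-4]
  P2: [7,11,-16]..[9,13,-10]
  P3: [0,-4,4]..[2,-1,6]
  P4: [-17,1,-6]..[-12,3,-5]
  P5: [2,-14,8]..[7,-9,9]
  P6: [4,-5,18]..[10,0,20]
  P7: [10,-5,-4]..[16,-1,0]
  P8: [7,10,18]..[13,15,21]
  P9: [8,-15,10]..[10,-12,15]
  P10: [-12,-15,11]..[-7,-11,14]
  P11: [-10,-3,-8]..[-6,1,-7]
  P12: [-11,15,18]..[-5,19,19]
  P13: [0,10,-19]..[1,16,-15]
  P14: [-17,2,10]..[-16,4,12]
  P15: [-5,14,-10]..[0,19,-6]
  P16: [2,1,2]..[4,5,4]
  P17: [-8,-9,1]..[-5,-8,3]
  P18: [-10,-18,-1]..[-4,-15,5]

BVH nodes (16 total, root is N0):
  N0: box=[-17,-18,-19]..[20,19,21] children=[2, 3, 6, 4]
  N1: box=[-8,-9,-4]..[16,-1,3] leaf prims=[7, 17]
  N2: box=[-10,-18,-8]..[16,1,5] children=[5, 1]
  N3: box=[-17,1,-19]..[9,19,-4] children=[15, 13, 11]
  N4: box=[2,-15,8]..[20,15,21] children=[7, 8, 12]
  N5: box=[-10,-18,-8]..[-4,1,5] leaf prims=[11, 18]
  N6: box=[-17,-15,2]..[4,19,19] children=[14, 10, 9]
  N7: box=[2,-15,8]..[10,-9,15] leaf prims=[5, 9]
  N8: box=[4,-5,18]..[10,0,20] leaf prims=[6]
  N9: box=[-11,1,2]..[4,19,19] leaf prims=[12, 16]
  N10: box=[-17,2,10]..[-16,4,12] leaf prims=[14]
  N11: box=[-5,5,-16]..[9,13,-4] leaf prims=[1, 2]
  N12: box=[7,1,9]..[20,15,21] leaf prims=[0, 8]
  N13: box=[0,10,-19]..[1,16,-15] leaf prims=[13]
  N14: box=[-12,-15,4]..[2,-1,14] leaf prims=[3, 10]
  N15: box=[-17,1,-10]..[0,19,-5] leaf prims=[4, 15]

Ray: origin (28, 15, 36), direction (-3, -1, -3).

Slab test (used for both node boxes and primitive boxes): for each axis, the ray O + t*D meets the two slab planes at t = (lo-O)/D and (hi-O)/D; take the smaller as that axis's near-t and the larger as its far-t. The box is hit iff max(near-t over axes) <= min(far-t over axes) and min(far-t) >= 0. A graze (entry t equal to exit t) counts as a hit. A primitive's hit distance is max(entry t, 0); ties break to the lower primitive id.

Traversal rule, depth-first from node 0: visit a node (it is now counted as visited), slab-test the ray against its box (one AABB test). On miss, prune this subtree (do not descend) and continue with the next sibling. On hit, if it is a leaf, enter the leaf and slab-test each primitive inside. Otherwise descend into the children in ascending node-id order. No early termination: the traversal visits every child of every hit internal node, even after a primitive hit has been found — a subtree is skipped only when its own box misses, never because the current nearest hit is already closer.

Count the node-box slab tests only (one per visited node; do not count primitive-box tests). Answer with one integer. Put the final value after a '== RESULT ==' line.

Trace the traversal:
N0 x:[8/3,15] y:[-4,33] z:[5,55/3] -> hit [5,15], descend [2, 3, 4, 6]
  N2 x:[4,38/3] y:[14,33] z:[31/3,44/3] -> miss, prune
  N3 x:[19/3,15] y:[-4,14] z:[40/3,55/3] -> hit [40/3,14], descend [11, 13, 15]
    N11 x:[19/3,11] y:[2,10] z:[40/3,52/3] -> miss, prune
    N13 x:[9,28/3] y:[-1,5] z:[17,55/3] -> miss, prune
    N15 x:[28/3,15] y:[-4,14] z:[41/3,46/3] -> hit [41/3,14] leaf, test {P4@t=41/3, P15(miss)}
  N4 x:[8/3,26/3] y:[0,30] z:[5,28/3] -> hit [5,26/3], descend [7, 8, 12]
    N7 x:[6,26/3] y:[24,30] z:[7,28/3] -> miss, prune
    N8 x:[6,8] y:[15,20] z:[16/3,6] -> miss, prune
    N12 x:[8/3,7] y:[0,14] z:[5,9] -> hit [5,7] leaf, test {P0(miss), P8@t=5}
  N6 x:[8,15] y:[-4,30] z:[17/3,34/3] -> hit [8,34/3], descend [9, 10, 14]
    N9 x:[8,13] y:[-4,14] z:[17/3,34/3] -> hit [8,34/3] leaf, test {P12(miss), P16(miss)}
    N10 x:[44/3,15] y:[11,13] z:[8,26/3] -> miss, prune
    N14 x:[26/3,40/3] y:[16,30] z:[22/3,32/3] -> miss, prune

14 AABB tests over nodes [0, 2, 3, 11, 13, 15, 4, 7, 8, 12, 6, 9, 10, 14]; 3 leaves entered; closest P8.

== RESULT ==
14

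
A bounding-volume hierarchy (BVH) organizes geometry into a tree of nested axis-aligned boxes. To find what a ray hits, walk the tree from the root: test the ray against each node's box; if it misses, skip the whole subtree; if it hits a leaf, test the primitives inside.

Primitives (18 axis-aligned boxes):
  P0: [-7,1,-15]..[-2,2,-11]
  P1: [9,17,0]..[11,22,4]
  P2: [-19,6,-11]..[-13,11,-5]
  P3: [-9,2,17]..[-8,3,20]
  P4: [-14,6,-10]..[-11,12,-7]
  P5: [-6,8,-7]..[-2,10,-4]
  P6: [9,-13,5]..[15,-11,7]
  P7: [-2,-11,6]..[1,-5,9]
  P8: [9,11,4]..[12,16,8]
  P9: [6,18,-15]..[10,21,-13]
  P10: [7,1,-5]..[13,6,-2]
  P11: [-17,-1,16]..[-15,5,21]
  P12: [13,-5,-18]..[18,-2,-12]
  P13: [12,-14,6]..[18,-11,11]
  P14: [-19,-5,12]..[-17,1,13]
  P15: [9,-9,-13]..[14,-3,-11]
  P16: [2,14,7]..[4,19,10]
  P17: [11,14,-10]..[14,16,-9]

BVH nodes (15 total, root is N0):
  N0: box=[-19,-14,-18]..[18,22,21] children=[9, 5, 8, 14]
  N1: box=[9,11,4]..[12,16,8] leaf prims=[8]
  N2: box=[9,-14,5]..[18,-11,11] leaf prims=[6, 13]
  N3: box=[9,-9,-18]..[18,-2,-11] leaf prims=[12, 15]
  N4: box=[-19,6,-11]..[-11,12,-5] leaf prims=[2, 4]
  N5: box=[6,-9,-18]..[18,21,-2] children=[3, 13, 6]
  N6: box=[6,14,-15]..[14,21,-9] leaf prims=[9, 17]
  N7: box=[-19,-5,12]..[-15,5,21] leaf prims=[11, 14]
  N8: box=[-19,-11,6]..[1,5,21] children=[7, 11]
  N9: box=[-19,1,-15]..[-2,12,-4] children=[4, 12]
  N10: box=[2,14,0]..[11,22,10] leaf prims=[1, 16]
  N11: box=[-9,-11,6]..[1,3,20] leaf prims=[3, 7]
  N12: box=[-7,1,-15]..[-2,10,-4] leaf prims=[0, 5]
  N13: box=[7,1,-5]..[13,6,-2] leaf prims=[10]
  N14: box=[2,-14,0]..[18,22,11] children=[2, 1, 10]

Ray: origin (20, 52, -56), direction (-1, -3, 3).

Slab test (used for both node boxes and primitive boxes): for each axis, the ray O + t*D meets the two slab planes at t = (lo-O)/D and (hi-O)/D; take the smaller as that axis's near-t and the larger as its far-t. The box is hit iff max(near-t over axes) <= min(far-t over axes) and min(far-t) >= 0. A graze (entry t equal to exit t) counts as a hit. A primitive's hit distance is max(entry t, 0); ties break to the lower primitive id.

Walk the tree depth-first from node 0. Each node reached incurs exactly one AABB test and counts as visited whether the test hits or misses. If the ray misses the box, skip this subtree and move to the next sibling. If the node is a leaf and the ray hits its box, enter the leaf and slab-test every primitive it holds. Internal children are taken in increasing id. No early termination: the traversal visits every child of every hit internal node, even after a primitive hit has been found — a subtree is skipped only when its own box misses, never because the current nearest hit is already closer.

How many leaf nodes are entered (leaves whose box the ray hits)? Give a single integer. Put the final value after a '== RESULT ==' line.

Traverse from the root:
N0 x:[2,39] y:[10,22] z:[38/3,77/3] -> hit [38/3,22], descend [5, 8, 9, 14]
  N5 x:[2,14] y:[31/3,61/3] z:[38/3,18] -> hit [38/3,14], descend [3, 6, 13]
    N3 x:[2,11] y:[18,61/3] z:[38/3,15] -> miss, prune
    N6 x:[6,14] y:[31/3,38/3] z:[41/3,47/3] -> miss, prune
    N13 x:[7,13] y:[46/3,17] z:[17,18] -> miss, prune
  N8 x:[19,39] y:[47/3,21] z:[62/3,77/3] -> hit [62/3,21], descend [7, 11]
    N7 x:[35,39] y:[47/3,19] z:[68/3,77/3] -> miss, prune
    N11 x:[19,29] y:[49/3,21] z:[62/3,76/3] -> hit [62/3,21] leaf, test {P3(miss), P7@t=62/3}
  N9 x:[22,39] y:[40/3,17] z:[41/3,52/3] -> miss, prune
  N14 x:[2,18] y:[10,22] z:[56/3,67/3] -> miss, prune

Visited [0, 5, 3, 6, 13, 8, 7, 11, 9, 14]. Tests: 10 box, 1 leaf. Nearest: P7.

== RESULT ==
1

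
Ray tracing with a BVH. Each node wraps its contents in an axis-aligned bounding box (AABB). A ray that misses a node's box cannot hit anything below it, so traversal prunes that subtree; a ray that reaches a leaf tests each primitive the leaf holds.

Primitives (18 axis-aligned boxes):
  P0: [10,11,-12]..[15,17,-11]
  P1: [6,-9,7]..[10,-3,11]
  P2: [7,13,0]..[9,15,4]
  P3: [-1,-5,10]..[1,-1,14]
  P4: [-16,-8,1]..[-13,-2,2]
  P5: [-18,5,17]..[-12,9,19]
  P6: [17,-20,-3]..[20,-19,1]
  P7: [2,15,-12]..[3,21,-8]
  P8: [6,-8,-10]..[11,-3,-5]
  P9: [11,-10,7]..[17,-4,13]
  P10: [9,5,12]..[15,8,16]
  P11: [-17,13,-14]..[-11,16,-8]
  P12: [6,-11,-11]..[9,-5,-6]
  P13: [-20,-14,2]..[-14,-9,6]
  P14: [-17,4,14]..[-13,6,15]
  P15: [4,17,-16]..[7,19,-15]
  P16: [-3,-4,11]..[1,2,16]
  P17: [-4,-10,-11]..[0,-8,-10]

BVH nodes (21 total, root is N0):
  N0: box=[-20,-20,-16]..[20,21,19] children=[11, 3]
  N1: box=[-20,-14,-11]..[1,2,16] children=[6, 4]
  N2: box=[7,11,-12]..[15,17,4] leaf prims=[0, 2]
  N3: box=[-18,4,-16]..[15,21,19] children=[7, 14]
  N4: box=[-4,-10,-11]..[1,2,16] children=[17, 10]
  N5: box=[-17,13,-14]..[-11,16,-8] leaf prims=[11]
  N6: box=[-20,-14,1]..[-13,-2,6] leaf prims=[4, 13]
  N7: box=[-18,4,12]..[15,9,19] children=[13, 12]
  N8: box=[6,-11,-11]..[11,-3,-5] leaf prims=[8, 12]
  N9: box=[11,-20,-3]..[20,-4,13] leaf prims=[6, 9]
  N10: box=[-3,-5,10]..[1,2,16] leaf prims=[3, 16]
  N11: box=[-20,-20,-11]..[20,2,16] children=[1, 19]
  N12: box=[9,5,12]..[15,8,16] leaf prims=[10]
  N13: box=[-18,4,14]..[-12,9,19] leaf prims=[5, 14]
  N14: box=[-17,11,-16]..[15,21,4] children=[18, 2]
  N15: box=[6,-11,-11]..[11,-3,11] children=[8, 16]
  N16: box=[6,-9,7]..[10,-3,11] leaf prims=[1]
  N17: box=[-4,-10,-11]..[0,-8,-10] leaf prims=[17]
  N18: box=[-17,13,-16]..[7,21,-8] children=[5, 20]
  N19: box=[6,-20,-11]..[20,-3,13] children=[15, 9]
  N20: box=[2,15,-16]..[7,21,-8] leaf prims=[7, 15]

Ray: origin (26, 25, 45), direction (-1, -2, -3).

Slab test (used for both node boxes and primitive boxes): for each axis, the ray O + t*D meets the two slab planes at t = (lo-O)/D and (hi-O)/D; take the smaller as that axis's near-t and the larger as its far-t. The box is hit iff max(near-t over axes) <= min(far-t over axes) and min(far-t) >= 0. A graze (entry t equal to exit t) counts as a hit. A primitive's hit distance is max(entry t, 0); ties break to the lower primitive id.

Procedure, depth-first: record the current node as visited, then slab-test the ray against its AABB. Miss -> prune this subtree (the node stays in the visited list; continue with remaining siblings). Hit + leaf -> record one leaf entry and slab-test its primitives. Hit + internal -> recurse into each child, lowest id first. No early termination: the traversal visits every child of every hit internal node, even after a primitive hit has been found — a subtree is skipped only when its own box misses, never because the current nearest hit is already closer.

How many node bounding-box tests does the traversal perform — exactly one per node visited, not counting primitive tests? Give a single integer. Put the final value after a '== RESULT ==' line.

Trace the traversal:
N0 x:[6,46] y:[2,45/2] z:[26/3,61/3] -> hit [26/3,61/3], descend [3, 11]
  N3 x:[11,44] y:[2,21/2] z:[26/3,61/3] -> miss, prune
  N11 x:[6,46] y:[23/2,45/2] z:[29/3,56/3] -> hit [23/2,56/3], descend [1, 19]
    N1 x:[25,46] y:[23/2,39/2] z:[29/3,56/3] -> miss, prune
    N19 x:[6,20] y:[14,45/2] z:[32/3,56/3] -> hit [14,56/3], descend [9, 15]
      N9 x:[6,15] y:[29/2,45/2] z:[32/3,16] -> hit [29/2,15] leaf, test {P6(miss), P9(miss)}
      N15 x:[15,20] y:[14,18] z:[34/3,56/3] -> hit [15,18], descend [8, 16]
        N8 x:[15,20] y:[14,18] z:[50/3,56/3] -> hit [50/3,18] leaf, test {P8(miss), P12@t=17}
        N16 x:[16,20] y:[14,17] z:[34/3,38/3] -> miss, prune

Visited [0, 3, 11, 1, 19, 9, 15, 8, 16]. Tests: 9 box, 2 leaf. Nearest: P12.

== RESULT ==
9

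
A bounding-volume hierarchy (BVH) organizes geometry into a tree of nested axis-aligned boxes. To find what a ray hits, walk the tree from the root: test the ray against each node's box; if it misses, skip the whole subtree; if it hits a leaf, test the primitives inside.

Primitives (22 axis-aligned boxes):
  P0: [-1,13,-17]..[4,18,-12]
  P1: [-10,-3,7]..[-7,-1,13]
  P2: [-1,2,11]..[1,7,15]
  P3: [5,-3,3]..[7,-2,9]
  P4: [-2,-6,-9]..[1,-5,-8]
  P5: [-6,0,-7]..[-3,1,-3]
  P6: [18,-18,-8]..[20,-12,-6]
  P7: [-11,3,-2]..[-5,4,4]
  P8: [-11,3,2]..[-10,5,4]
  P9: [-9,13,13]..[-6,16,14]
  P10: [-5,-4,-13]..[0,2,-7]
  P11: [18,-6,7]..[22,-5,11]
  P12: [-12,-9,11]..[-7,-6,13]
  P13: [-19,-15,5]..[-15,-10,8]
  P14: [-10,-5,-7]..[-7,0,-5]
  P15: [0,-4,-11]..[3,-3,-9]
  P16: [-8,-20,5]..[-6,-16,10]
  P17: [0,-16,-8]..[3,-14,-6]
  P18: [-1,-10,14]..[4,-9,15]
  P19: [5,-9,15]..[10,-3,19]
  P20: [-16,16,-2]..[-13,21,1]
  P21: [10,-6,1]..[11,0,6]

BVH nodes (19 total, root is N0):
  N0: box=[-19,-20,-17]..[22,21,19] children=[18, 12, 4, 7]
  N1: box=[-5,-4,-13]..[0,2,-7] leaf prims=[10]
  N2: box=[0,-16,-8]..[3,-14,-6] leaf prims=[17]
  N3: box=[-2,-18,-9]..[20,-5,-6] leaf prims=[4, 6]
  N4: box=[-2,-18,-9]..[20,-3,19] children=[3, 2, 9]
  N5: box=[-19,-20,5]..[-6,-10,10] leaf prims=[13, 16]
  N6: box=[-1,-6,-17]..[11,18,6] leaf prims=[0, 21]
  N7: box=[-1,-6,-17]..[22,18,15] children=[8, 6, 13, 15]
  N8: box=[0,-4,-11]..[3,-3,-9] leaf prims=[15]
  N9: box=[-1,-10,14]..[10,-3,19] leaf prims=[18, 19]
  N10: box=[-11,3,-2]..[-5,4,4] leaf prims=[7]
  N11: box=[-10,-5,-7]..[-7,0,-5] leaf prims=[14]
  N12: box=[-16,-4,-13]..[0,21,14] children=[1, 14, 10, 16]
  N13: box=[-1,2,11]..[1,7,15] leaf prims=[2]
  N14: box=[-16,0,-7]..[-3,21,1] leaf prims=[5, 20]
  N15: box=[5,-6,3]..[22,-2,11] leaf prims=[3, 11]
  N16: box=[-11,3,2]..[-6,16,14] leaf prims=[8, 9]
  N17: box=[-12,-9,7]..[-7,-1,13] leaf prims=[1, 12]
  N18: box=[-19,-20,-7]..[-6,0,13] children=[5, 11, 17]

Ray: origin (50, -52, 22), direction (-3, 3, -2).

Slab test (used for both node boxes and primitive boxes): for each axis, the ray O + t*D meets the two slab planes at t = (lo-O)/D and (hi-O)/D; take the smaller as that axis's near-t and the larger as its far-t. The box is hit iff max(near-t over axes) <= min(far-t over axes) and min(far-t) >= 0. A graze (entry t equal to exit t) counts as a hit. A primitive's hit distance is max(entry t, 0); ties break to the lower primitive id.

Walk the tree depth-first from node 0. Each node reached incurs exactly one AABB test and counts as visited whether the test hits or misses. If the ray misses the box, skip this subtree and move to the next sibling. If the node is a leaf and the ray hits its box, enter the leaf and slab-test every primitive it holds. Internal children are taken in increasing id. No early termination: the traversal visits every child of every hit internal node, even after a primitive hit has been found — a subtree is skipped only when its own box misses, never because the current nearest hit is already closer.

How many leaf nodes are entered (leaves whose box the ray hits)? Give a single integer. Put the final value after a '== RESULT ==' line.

Traverse from the root:
N0 x:[28/3,23] y:[32/3,73/3] z:[3/2,39/2] -> hit [32/3,39/2], descend [4, 7, 12, 18]
  N4 x:[10,52/3] y:[34/3,49/3] z:[3/2,31/2] -> hit [34/3,31/2], descend [2, 3, 9]
    N2 x:[47/3,50/3] y:[12,38/3] z:[14,15] -> miss, prune
    N3 x:[10,52/3] y:[34/3,47/3] z:[14,31/2] -> hit [14,31/2] leaf, test {P4(miss), P6(miss)}
    N9 x:[40/3,17] y:[14,49/3] z:[3/2,4] -> miss, prune
  N7 x:[28/3,17] y:[46/3,70/3] z:[7/2,39/2] -> hit [46/3,17], descend [6, 8, 13, 15]
    N6 x:[13,17] y:[46/3,70/3] z:[8,39/2] -> hit [46/3,17] leaf, test {P0(miss), P21(miss)}
    N8 x:[47/3,50/3] y:[16,49/3] z:[31/2,33/2] -> hit [16,49/3] leaf, test {P15@t=16}
    N13 x:[49/3,17] y:[18,59/3] z:[7/2,11/2] -> miss, prune
    N15 x:[28/3,15] y:[46/3,50/3] z:[11/2,19/2] -> miss, prune
  N12 x:[50/3,22] y:[16,73/3] z:[4,35/2] -> hit [50/3,35/2], descend [1, 10, 14, 16]
    N1 x:[50/3,55/3] y:[16,18] z:[29/2,35/2] -> hit [50/3,35/2] leaf, test {P10@t=50/3}
    N10 x:[55/3,61/3] y:[55/3,56/3] z:[9,12] -> miss, prune
    N14 x:[53/3,22] y:[52/3,73/3] z:[21/2,29/2] -> miss, prune
    N16 x:[56/3,61/3] y:[55/3,68/3] z:[4,10] -> miss, prune
  N18 x:[56/3,23] y:[32/3,52/3] z:[9/2,29/2] -> miss, prune

16 AABB tests over nodes [0, 4, 2, 3, 9, 7, 6, 8, 13, 15, 12, 1, 10, 14, 16, 18]; 4 leaves entered; closest P15.

== RESULT ==
4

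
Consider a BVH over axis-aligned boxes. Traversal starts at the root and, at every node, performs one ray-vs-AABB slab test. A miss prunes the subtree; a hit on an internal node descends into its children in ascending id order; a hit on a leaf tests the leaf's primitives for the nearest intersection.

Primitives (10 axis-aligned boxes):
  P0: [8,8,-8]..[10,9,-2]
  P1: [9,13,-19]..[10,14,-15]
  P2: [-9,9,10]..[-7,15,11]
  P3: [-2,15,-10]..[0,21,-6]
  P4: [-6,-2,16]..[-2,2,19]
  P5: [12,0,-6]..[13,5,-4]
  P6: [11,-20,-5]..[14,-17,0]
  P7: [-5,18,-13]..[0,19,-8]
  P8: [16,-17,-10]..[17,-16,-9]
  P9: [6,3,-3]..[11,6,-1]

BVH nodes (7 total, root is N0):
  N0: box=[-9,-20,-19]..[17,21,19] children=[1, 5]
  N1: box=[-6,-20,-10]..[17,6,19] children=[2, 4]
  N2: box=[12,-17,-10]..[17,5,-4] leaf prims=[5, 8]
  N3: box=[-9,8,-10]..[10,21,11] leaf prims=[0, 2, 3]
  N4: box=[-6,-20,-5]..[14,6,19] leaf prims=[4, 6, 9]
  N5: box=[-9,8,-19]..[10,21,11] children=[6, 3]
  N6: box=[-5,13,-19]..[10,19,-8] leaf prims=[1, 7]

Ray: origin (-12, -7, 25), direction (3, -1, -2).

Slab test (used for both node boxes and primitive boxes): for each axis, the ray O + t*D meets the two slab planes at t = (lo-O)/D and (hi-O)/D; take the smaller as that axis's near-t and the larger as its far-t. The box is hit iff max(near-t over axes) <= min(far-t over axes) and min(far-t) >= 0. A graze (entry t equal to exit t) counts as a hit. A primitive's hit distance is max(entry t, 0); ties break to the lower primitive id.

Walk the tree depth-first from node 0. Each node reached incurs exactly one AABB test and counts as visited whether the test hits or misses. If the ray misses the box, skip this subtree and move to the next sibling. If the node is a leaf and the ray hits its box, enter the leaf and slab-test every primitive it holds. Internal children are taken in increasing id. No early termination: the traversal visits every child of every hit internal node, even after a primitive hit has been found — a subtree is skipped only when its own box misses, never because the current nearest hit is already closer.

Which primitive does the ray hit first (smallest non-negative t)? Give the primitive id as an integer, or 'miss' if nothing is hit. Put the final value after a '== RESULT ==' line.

Traverse from the root:
N0 x:[1,29/3] y:[-28,13] z:[3,22] -> hit [3,29/3], descend [1, 5]
  N1 x:[2,29/3] y:[-13,13] z:[3,35/2] -> hit [3,29/3], descend [2, 4]
    N2 x:[8,29/3] y:[-12,10] z:[29/2,35/2] -> miss, prune
    N4 x:[2,26/3] y:[-13,13] z:[3,15] -> hit [3,26/3] leaf, test {P4(miss), P6(miss), P9(miss)}
  N5 x:[1,22/3] y:[-28,-15] z:[7,22] -> miss, prune

Visited [0, 1, 2, 4, 5]. Tests: 5 box, 1 leaf. Nearest: miss.

== RESULT ==
miss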